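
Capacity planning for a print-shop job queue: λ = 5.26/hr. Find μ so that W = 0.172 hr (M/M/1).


W = 1/(μ−λ) ⇒ μ − λ = 1/W = 1/0.172 = 5.8140
μ = λ + 1/W = 5.26 + 5.8140 = 11.0740 per hr

Final: 11.0740 /hr


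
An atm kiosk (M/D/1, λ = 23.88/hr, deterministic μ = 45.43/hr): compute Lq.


ρ = 23.88/45.43 = 0.5256
M/D/1: Lq = ρ²/(2(1−ρ)) = 0.2763/(2·0.4744) = 0.29124

Final: 0.29124


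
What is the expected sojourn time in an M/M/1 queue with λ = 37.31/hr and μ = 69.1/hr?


W = 1/(μ−λ) = 1/(69.1 − 37.31) = 1/31.79 = 0.03146 hr

Final: 0.03146 hr


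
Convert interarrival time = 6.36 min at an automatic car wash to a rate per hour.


λ = 1/(interarrival time) in consistent units.
1 hour = 60 min, so λ = 60/6.36 = 9.4340 per hour

Final: 9.4340 /hr


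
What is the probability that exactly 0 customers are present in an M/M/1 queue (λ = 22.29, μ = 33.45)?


ρ = 22.29/33.45 = 0.6664
P_n = (1−ρ)·ρ^n = (1 − 0.6664)·0.6664^0 = 0.3336·1.000000 = 0.333632

Final: 0.333632


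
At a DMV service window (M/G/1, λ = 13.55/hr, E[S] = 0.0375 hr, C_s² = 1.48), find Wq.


ρ = λ·E[S] = 13.55·0.0375 = 0.5081
E[S²] = E[S]²(1+C_s²) = 0.0375²·(1+1.48) = 0.003487
Wq = λ·E[S²]/(2(1−ρ)) = 13.55·0.003487/(2·0.4919) = 0.04804 hr

Final: 0.04804 hr


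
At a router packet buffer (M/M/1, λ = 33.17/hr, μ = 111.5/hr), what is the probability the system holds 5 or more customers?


ρ = 33.17/111.5 = 0.2975
P(N ≥ n) = ρ^n = 0.2975^5 = 0.002330

Final: 0.002330


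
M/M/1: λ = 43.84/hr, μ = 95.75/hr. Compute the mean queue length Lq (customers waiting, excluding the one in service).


ρ = 43.84/95.75 = 0.4579
Lq = ρ²/(1−ρ) = 0.2096/0.5421 = 0.3867

Final: 0.3867


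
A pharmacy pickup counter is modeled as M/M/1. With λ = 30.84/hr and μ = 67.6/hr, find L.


ρ = λ/μ = 30.84/67.6 = 0.4562
L = ρ/(1−ρ) = 0.4562/(1 − 0.4562) = 0.4562/0.5438 = 0.8390

Final: 0.8390


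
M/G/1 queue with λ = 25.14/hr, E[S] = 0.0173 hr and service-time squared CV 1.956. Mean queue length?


ρ = λ·E[S] = 25.14·0.0173 = 0.4349
Lq = ρ²(1+C_s²)/(2(1−ρ)) = 0.1892·(1+1.956)/(2·0.5651)
= 0.1892·2.9560/1.1302 = 0.49475

Final: 0.49475


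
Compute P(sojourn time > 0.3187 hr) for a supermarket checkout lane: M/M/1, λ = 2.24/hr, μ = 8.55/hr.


W ~ Exponential(μ−λ) for M/M/1.
μ − λ = 8.55 − 2.24 = 6.3100
P(W > t) = e^{−(μ−λ)t} = e^{−2.0110} = 0.133855

Final: 0.133855


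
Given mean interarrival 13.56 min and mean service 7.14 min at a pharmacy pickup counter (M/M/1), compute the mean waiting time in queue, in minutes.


λ = 60/13.56 = 4.4248 /hr
μ = 60/7.14 = 8.4034 /hr
ρ = λ/μ = 4.4248/8.4034 = 0.5265
Wq = ρ/(μ−λ) = 0.5265/(8.4034−4.4248) = 0.13235 hr
In minutes: 0.13235·60 = 7.941 min

Final: 7.941 min


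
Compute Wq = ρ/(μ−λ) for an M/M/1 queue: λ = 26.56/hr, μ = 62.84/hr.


ρ = 26.56/62.84 = 0.4227
Wq = ρ/(μ−λ) = 0.4227/(62.84 − 26.56) = 0.4227/36.28 = 0.01165 hr

Final: 0.01165 hr


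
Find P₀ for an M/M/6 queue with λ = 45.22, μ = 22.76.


a = λ/μ = 45.22/22.76 = 1.9868; ρ = a/c = 0.3311
Σ_{k=0}^{5} a^k/k! (terms k=0..5) = 1.00000 + 1.98682 + 1.97372 + 1.30714 + 0.64926 + 0.25799 = 7.17495
Tail: a^6/(6!(1−ρ)) = 61.51058/(720·0.6689) = 0.12773
P₀ = 1/(7.17495 + 0.12773) = 1/7.30267 = 0.136936

Final: 0.136936


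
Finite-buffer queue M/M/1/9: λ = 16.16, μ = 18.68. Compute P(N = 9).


ρ = λ/μ = 16.16/18.68 = 0.8651
P_K = (1−ρ)ρ^K/(1−ρ^(K+1)) = (0.1349·0.271382)/(1 − 0.234771)
= 0.036610/0.765229 = 0.047842

Final: 0.047842


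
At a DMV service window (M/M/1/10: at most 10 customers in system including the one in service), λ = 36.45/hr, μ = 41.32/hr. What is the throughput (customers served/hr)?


ρ = 0.8821; P_K = (1−ρ)ρ^10/(1−ρ^11) = 0.044944
λ_eff = λ(1 − P_K) = 36.45·(1 − 0.044944) = 36.45·0.955056 = 34.8118 /hr

Final: 34.8118 /hr


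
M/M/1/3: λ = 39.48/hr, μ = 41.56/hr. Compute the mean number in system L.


ρ = 39.48/41.56 = 0.9500
L = ρ[1 − (K+1)ρ^K + Kρ^(K+1)] / [(1−ρ)(1−ρ^(K+1))]
Numerator: 0.9500·(1 − 4·0.857245 + 3·0.814341) = 0.013342
Denominator: (0.05005)·(0.185659) = 0.009292
L = 0.013342/0.009292 = 1.4359

Final: 1.4359


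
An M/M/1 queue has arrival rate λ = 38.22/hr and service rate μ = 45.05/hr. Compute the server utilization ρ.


ρ = λ/μ = 38.22/45.05 = 0.8484

Final: 0.8484


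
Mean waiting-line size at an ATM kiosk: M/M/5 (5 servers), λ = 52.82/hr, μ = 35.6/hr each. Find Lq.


a = λ/μ = 1.4837; ρ = a/5 = 0.2967
P₀ = 0.226455
Lq = P₀·a^c·ρ / (c!·(1−ρ)²) = 0.226455·7.19022·0.2967/(120·0.49457)
= 0.008141

Final: 0.008141


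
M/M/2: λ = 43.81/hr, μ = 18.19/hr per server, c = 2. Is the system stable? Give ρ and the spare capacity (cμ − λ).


Total capacity cμ = 2·18.19 = 36.38/hr
ρ = λ/(cμ) = 43.81/36.38 = 1.2042
Stable ⇔ ρ < 1: NO
Spare capacity = cμ − λ = 36.38 − 43.81 = -7.43/hr

Final: ρ = 1.2042; unstable; margin = -7.43/hr


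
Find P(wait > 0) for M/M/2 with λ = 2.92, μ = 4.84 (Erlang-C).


a = λ/μ = 0.6033; ρ = a/2 = 0.3017
P₀ = 0.536508 (from M/M/c formula)
C(c,a) = [a^c/(c!(1−ρ))]·P₀ = [0.36398/(2·0.6983)]·0.536508
= 0.26060·0.536508 = 0.139814

Final: 0.139814


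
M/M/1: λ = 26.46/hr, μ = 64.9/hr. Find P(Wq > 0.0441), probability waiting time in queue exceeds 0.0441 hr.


ρ = 26.46/64.9 = 0.4077
P(Wq > t) = ρ·e^{−(μ−λ)t} = 0.4077·e^{−1.6952}
= 0.4077·0.183562 = 0.074839

Final: 0.074839


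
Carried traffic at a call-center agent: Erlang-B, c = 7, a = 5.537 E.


B(7,5.537) = 0.154904 (Erlang-B)
Carried load = a(1 − B) = 5.537·(1 − 0.154904) = 5.537·0.845096 = 4.6793 E

Final: 4.6793 Erlangs


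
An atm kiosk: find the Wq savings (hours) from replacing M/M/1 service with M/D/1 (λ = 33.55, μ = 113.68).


ρ = 33.55/113.68 = 0.2951
Wq(M/M/1) = ρ/(μ−λ) = 0.2951/80.13 = 0.003683 hr
Wq(M/D/1) = ρ/(2(μ−λ)) = 0.001842 hr
Savings = 0.003683 − 0.001842 = 0.001842 hr

Final: 0.001842 hr


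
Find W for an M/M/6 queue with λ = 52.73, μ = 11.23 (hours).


a = 4.6955; ρ = 0.7826; P₀ = 0.007057
Lq = P₀·a^c·ρ/(c!(1−ρ)²) = 1.73886
Wq = Lq/λ = 1.73886/52.73 = 0.03298 hr
W = Wq + 1/μ = 0.03298 + 0.08905 = 0.12202 hr

Final: 0.12202 hr


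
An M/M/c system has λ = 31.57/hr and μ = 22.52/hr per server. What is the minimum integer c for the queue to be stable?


Stability requires cμ > λ ⇔ c > λ/μ.
λ/μ = 31.57/22.52 = 1.4019
Minimum integer c = ⌊1.4019⌋ + 1 = 2
Check: 2·22.52 = 45.04 > 31.57, while 1·22.52 = 22.52 ≤ 31.57

Final: 2 servers


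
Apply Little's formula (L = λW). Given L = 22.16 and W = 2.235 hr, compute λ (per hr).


λ = L/W = 22.16/2.235 = 9.9150 /hr

Final: 9.9150 /hr


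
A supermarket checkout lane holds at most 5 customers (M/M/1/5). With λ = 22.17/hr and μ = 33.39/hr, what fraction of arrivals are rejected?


ρ = λ/μ = 22.17/33.39 = 0.6640
P_K = (1−ρ)ρ^K/(1−ρ^(K+1)) = (0.3360·0.129047)/(1 − 0.085683)
= 0.043363/0.914317 = 0.047427

Final: 0.047427


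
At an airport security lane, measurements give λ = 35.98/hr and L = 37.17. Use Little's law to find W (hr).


W = L/λ = 37.17/35.98 = 1.0331 hr

Final: 1.0331 hr


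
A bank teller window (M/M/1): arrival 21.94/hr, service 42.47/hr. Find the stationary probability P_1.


ρ = 21.94/42.47 = 0.5166
P_n = (1−ρ)·ρ^n = (1 − 0.5166)·0.5166^1 = 0.4834·0.516600 = 0.249724

Final: 0.249724


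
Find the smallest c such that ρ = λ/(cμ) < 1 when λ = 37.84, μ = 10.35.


Stability requires cμ > λ ⇔ c > λ/μ.
λ/μ = 37.84/10.35 = 3.6560
Minimum integer c = ⌊3.6560⌋ + 1 = 4
Check: 4·10.35 = 41.40 > 37.84, while 3·10.35 = 31.05 ≤ 37.84

Final: 4 servers


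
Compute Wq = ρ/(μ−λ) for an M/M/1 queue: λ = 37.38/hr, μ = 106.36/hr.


ρ = 37.38/106.36 = 0.3514
Wq = ρ/(μ−λ) = 0.3514/(106.36 − 37.38) = 0.3514/68.98 = 0.005095 hr

Final: 0.005095 hr


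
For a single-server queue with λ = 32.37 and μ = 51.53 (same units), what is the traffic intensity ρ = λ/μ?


ρ = λ/μ = 32.37/51.53 = 0.6282

Final: 0.6282


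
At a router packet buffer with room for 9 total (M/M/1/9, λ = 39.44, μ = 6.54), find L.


ρ = 39.44/6.54 = 6.0306
L = ρ[1 − (K+1)ρ^K + Kρ^(K+1)] / [(1−ρ)(1−ρ^(K+1))]
Numerator: 6.0306·(1 − 10·10549513.239521 + 9·63619694.520906) = 2816776572.616733
Denominator: (-5.0306)·(-63619693.520906) = 320044023.981314
L = 2816776572.616733/320044023.981314 = 8.8012

Final: 8.8012


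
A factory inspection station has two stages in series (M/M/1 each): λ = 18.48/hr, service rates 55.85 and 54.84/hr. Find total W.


Each node sees arrival rate λ = 18.48/hr (tandem ⇒ throughput preserved).
W₁ = 1/(μ₁−λ) = 1/(55.85−18.48) = 0.02676 hr
W₂ = 1/(μ₂−λ) = 1/(54.84−18.48) = 0.02750 hr
W_total = W₁ + W₂ = 0.02676 + 0.02750 = 0.05426 hr

Final: 0.05426 hr


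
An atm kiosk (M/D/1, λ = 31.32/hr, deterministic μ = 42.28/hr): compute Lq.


ρ = 31.32/42.28 = 0.7408
M/D/1: Lq = ρ²/(2(1−ρ)) = 0.5487/(2·0.2592) = 1.05844

Final: 1.05844


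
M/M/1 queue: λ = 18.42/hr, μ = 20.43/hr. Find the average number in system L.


ρ = λ/μ = 18.42/20.43 = 0.9016
L = ρ/(1−ρ) = 0.9016/(1 − 0.9016) = 0.9016/0.09838 = 9.1642

Final: 9.1642


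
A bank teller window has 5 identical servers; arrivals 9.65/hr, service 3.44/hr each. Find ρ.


ρ = λ/(cμ) = 9.65/(5·3.44) = 9.65/17.20 = 0.5610

Final: 0.5610


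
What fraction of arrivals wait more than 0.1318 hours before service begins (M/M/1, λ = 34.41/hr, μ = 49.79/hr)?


ρ = 34.41/49.79 = 0.6911
P(Wq > t) = ρ·e^{−(μ−λ)t} = 0.6911·e^{−2.0271}
= 0.6911·0.131719 = 0.091031

Final: 0.091031


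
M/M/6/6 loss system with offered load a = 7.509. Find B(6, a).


B(c,a) = (a^c/c!) / Σ_{k=0}^{c} a^k/k!
a^6/6! = 248.977516
Σ terms (k=0..6): 1.00000 + 7.50900 + 28.19254 + 70.56593 + 132.46989 + 198.94328 + 248.97752 = 687.658156
B = 248.977516/687.658156 = 0.362066

Final: 0.362066


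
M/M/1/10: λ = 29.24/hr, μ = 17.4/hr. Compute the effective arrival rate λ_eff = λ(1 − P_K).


ρ = 1.6805; P_K = (1−ρ)ρ^10/(1−ρ^11) = 0.406271
λ_eff = λ(1 − P_K) = 29.24·(1 − 0.406271) = 29.24·0.593729 = 17.3606 /hr

Final: 17.3606 /hr


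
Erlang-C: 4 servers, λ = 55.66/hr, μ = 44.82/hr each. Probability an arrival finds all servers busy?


a = λ/μ = 1.2419; ρ = a/4 = 0.3105
P₀ = 0.287697 (from M/M/c formula)
C(c,a) = [a^c/(c!(1−ρ))]·P₀ = [2.37840/(24·0.6895)]·0.287697
= 0.14372·0.287697 = 0.041348

Final: 0.041348


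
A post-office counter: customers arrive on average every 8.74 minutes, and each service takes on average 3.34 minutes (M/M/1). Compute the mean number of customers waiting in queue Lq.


λ = 60/8.74 = 6.8650 /hr
μ = 60/3.34 = 17.9641 /hr
ρ = λ/μ = 6.8650/17.9641 = 0.3822
Lq = ρ²/(1−ρ) = 0.1460/0.6178 = 0.2364

Final: 0.2364


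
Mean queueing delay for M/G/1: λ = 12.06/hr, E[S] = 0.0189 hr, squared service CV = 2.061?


ρ = λ·E[S] = 12.06·0.0189 = 0.2279
E[S²] = E[S]²(1+C_s²) = 0.0189²·(1+2.061) = 0.001093
Wq = λ·E[S²]/(2(1−ρ)) = 12.06·0.001093/(2·0.7721) = 0.008540 hr

Final: 0.008540 hr


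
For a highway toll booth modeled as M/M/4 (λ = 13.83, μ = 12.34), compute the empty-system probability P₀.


a = λ/μ = 13.83/12.34 = 1.1207; ρ = a/c = 0.2802
Σ_{k=0}^{3} a^k/k! (terms k=0..3) = 1.00000 + 1.12075 + 0.62804 + 0.23462 = 2.98340
Tail: a^4/(4!(1−ρ)) = 1.57771/(24·0.7198) = 0.09133
P₀ = 1/(2.98340 + 0.09133) = 1/3.07473 = 0.325232

Final: 0.325232


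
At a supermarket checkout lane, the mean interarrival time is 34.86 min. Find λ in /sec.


λ = 1/(interarrival time) in consistent units.
1 second = 0.0166667 min, so λ = 0.0166667/34.86 = 0.0004781 per second

Final: 0.0004781 /sec


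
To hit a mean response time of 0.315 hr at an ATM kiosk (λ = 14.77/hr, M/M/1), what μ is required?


W = 1/(μ−λ) ⇒ μ − λ = 1/W = 1/0.315 = 3.1746
μ = λ + 1/W = 14.77 + 3.1746 = 17.9446 per hr

Final: 17.9446 /hr


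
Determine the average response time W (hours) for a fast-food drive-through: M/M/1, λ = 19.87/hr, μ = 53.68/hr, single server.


W = 1/(μ−λ) = 1/(53.68 − 19.87) = 1/33.81 = 0.02958 hr

Final: 0.02958 hr


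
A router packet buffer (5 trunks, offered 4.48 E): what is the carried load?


B(5,4.48) = 0.241298 (Erlang-B)
Carried load = a(1 − B) = 4.48·(1 − 0.241298) = 4.48·0.758702 = 3.3990 E

Final: 3.3990 Erlangs


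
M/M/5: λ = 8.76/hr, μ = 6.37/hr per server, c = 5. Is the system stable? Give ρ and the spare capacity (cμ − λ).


Total capacity cμ = 5·6.37 = 31.85/hr
ρ = λ/(cμ) = 8.76/31.85 = 0.2750
Stable ⇔ ρ < 1: YES
Spare capacity = cμ − λ = 31.85 − 8.76 = 23.09/hr

Final: ρ = 0.2750; stable; margin = 23.09/hr


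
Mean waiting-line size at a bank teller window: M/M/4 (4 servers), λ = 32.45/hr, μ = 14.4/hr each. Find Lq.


a = λ/μ = 2.2535; ρ = a/4 = 0.5634
P₀ = 0.098419
Lq = P₀·a^c·ρ / (c!·(1−ρ)²) = 0.098419·25.78748·0.5634/(24·0.19065)
= 0.31249

Final: 0.31249


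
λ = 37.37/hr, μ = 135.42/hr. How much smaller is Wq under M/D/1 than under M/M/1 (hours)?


ρ = 37.37/135.42 = 0.2760
Wq(M/M/1) = ρ/(μ−λ) = 0.2760/98.05 = 0.002814 hr
Wq(M/D/1) = ρ/(2(μ−λ)) = 0.001407 hr
Savings = 0.002814 − 0.001407 = 0.001407 hr

Final: 0.001407 hr


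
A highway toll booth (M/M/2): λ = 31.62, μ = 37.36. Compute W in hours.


a = 0.8464; ρ = 0.4232; P₀ = 0.405304
Lq = P₀·a^c·ρ/(c!(1−ρ)²) = 0.18463
Wq = Lq/λ = 0.18463/31.62 = 0.005839 hr
W = Wq + 1/μ = 0.005839 + 0.02677 = 0.03261 hr

Final: 0.03261 hr


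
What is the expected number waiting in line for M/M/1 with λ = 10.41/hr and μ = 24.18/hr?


ρ = 10.41/24.18 = 0.4305
Lq = ρ²/(1−ρ) = 0.1853/0.5695 = 0.3255

Final: 0.3255


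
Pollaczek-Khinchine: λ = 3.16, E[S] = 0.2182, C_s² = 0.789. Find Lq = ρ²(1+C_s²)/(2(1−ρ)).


ρ = λ·E[S] = 3.16·0.2182 = 0.6895
Lq = ρ²(1+C_s²)/(2(1−ρ)) = 0.4754·(1+0.789)/(2·0.3105)
= 0.4754·1.7890/0.6210 = 1.36968

Final: 1.36968


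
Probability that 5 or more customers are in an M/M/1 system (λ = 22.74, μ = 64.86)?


ρ = 22.74/64.86 = 0.3506
P(N ≥ n) = ρ^n = 0.3506^5 = 0.005297

Final: 0.005297


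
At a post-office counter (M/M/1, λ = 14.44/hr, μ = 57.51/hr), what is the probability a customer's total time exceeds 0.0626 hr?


W ~ Exponential(μ−λ) for M/M/1.
μ − λ = 57.51 − 14.44 = 43.0700
P(W > t) = e^{−(μ−λ)t} = e^{−2.6962} = 0.067463

Final: 0.067463


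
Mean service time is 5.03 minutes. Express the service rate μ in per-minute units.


μ = 1/(service time) in consistent units.
1 minute = 1 min, so μ = 1/5.03 = 0.1988 per minute

Final: 0.1988 /min


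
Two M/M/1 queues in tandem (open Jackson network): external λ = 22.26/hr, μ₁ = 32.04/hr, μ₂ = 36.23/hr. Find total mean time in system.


Each node sees arrival rate λ = 22.26/hr (tandem ⇒ throughput preserved).
W₁ = 1/(μ₁−λ) = 1/(32.04−22.26) = 0.10225 hr
W₂ = 1/(μ₂−λ) = 1/(36.23−22.26) = 0.07158 hr
W_total = W₁ + W₂ = 0.10225 + 0.07158 = 0.17383 hr

Final: 0.17383 hr


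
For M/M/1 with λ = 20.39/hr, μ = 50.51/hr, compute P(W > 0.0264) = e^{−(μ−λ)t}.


W ~ Exponential(μ−λ) for M/M/1.
μ − λ = 50.51 − 20.39 = 30.1200
P(W > t) = e^{−(μ−λ)t} = e^{−0.7952} = 0.451505

Final: 0.451505


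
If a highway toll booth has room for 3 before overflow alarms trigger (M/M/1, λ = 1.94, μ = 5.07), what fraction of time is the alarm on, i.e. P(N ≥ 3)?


ρ = 1.94/5.07 = 0.3826
P(N ≥ n) = ρ^n = 0.3826^3 = 0.056025

Final: 0.056025


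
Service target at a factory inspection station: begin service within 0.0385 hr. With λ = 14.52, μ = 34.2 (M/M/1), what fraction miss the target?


ρ = 14.52/34.2 = 0.4246
P(Wq > t) = ρ·e^{−(μ−λ)t} = 0.4246·e^{−0.7577}
= 0.4246·0.468753 = 0.199014

Final: 0.199014


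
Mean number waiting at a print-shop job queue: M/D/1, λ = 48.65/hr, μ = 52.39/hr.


ρ = 48.65/52.39 = 0.9286
M/D/1: Lq = ρ²/(2(1−ρ)) = 0.8623/(2·0.07139) = 6.03970

Final: 6.03970


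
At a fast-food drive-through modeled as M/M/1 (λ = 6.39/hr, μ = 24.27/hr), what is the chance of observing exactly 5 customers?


ρ = 6.39/24.27 = 0.2633
P_n = (1−ρ)·ρ^n = (1 − 0.2633)·0.2633^5 = 0.7367·0.001265 = 0.0009321

Final: 0.0009321


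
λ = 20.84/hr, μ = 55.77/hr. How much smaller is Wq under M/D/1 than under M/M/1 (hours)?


ρ = 20.84/55.77 = 0.3737
Wq(M/M/1) = ρ/(μ−λ) = 0.3737/34.93 = 0.01070 hr
Wq(M/D/1) = ρ/(2(μ−λ)) = 0.005349 hr
Savings = 0.01070 − 0.005349 = 0.005349 hr

Final: 0.005349 hr


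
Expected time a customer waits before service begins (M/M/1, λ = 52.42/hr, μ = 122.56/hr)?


ρ = 52.42/122.56 = 0.4277
Wq = ρ/(μ−λ) = 0.4277/(122.56 − 52.42) = 0.4277/70.14 = 0.006098 hr

Final: 0.006098 hr


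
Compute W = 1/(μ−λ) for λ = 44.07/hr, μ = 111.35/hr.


W = 1/(μ−λ) = 1/(111.35 − 44.07) = 1/67.28 = 0.01486 hr

Final: 0.01486 hr


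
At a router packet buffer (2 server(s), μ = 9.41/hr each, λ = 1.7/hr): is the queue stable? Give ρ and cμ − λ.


Total capacity cμ = 2·9.41 = 18.82/hr
ρ = λ/(cμ) = 1.7/18.82 = 0.09033
Stable ⇔ ρ < 1: YES
Spare capacity = cμ − λ = 18.82 − 1.7 = 17.12/hr

Final: ρ = 0.09033; stable; margin = 17.12/hr


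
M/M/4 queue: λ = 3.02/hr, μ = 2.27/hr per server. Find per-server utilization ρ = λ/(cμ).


ρ = λ/(cμ) = 3.02/(4·2.27) = 3.02/9.08 = 0.3326

Final: 0.3326


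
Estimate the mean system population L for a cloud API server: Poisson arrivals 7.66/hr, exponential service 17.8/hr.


ρ = λ/μ = 7.66/17.8 = 0.4303
L = ρ/(1−ρ) = 0.4303/(1 − 0.4303) = 0.4303/0.5697 = 0.7554

Final: 0.7554


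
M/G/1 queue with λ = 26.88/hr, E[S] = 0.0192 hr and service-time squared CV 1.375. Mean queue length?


ρ = λ·E[S] = 26.88·0.0192 = 0.5161
Lq = ρ²(1+C_s²)/(2(1−ρ)) = 0.2664·(1+1.375)/(2·0.4839)
= 0.2664·2.3750/0.9678 = 0.65364

Final: 0.65364


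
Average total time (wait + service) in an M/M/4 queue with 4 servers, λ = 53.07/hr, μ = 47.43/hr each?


a = 1.1189; ρ = 0.2797; P₀ = 0.325835
Lq = P₀·a^c·ρ/(c!(1−ρ)²) = 0.01147
Wq = Lq/λ = 0.01147/53.07 = 0.0002162 hr
W = Wq + 1/μ = 0.0002162 + 0.02108 = 0.02130 hr

Final: 0.02130 hr


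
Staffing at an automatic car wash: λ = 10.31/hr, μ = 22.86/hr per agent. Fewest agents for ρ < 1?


Stability requires cμ > λ ⇔ c > λ/μ.
λ/μ = 10.31/22.86 = 0.4510
Minimum integer c = ⌊0.4510⌋ + 1 = 1
Check: 1·22.86 = 22.86 > 10.31, while 0·22.86 = 0.00 ≤ 10.31

Final: 1 servers


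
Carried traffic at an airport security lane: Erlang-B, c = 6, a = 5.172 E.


B(6,5.172) = 0.204739 (Erlang-B)
Carried load = a(1 − B) = 5.172·(1 − 0.204739) = 5.172·0.795261 = 4.1131 E

Final: 4.1131 Erlangs


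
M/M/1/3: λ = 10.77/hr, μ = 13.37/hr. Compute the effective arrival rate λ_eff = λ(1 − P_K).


ρ = 0.8055; P_K = (1−ρ)ρ^3/(1−ρ^4) = 0.175572
λ_eff = λ(1 − P_K) = 10.77·(1 − 0.175572) = 10.77·0.824428 = 8.8791 /hr

Final: 8.8791 /hr


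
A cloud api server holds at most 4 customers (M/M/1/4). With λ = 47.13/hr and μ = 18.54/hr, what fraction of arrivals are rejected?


ρ = λ/μ = 47.13/18.54 = 2.5421
P_K = (1−ρ)ρ^K/(1−ρ^(K+1)) = (-1.5421·41.759072)/(1 − 106.154534)
= -64.395462/-105.154534 = 0.612389

Final: 0.612389


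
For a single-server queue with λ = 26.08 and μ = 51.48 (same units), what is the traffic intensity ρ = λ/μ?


ρ = λ/μ = 26.08/51.48 = 0.5066

Final: 0.5066


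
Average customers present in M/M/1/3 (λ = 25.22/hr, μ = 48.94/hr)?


ρ = 25.22/48.94 = 0.5153
L = ρ[1 − (K+1)ρ^K + Kρ^(K+1)] / [(1−ρ)(1−ρ^(K+1))]
Numerator: 0.5153·(1 − 4·0.136850 + 3·0.070522) = 0.342262
Denominator: (0.4847)·(0.929478) = 0.450495
L = 0.342262/0.450495 = 0.7597

Final: 0.7597


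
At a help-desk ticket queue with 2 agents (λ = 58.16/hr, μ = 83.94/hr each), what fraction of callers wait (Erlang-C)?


a = λ/μ = 0.6929; ρ = a/2 = 0.3464
P₀ = 0.485401 (from M/M/c formula)
C(c,a) = [a^c/(c!(1−ρ))]·P₀ = [0.48008/(2·0.6536)]·0.485401
= 0.36728·0.485401 = 0.178277

Final: 0.178277


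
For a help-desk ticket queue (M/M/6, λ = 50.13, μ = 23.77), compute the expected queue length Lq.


a = λ/μ = 2.1090; ρ = a/6 = 0.3515
P₀ = 0.121116
Lq = P₀·a^c·ρ / (c!·(1−ρ)²) = 0.121116·87.98551·0.3515/(720·0.42056)
= 0.01237

Final: 0.01237


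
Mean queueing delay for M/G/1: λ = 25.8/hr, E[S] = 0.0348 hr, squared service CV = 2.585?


ρ = λ·E[S] = 25.8·0.0348 = 0.8978
E[S²] = E[S]²(1+C_s²) = 0.0348²·(1+2.585) = 0.004342
Wq = λ·E[S²]/(2(1−ρ)) = 25.8·0.004342/(2·0.1022) = 0.54822 hr

Final: 0.54822 hr


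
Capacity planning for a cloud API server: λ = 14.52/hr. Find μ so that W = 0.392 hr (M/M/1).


W = 1/(μ−λ) ⇒ μ − λ = 1/W = 1/0.392 = 2.5510
μ = λ + 1/W = 14.52 + 2.5510 = 17.0710 per hr

Final: 17.0710 /hr


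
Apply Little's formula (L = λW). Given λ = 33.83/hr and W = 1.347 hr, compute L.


L = λW = 33.83·1.347 = 45.5690

Final: 45.5690


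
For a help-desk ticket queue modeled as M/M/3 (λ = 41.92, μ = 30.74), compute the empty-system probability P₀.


a = λ/μ = 41.92/30.74 = 1.3637; ρ = a/c = 0.4546
Σ_{k=0}^{2} a^k/k! (terms k=0..2) = 1.00000 + 1.36370 + 0.92983 = 3.29353
Tail: a^3/(3!(1−ρ)) = 2.53602/(6·0.5454) = 0.77492
P₀ = 1/(3.29353 + 0.77492) = 1/4.06845 = 0.245794

Final: 0.245794


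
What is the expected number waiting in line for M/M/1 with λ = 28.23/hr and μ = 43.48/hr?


ρ = 28.23/43.48 = 0.6493
Lq = ρ²/(1−ρ) = 0.4215/0.3507 = 1.2019

Final: 1.2019


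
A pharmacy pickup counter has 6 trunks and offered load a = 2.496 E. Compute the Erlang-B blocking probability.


B(c,a) = (a^c/c!) / Σ_{k=0}^{c} a^k/k!
a^6/6! = 0.335842
Σ terms (k=0..6): 1.00000 + 2.49600 + 3.11501 + 2.59169 + 1.61721 + 0.80731 + 0.33584 = 11.963062
B = 0.335842/11.963062 = 0.028073

Final: 0.028073


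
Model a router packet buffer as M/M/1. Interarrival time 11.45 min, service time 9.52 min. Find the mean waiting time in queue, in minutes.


λ = 60/11.45 = 5.2402 /hr
μ = 60/9.52 = 6.3025 /hr
ρ = λ/μ = 5.2402/6.3025 = 0.8314
Wq = ρ/(μ−λ) = 0.8314/(6.3025−5.2402) = 0.78265 hr
In minutes: 0.78265·60 = 46.959 min

Final: 46.959 min


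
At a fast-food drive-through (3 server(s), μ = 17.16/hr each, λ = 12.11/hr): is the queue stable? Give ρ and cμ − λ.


Total capacity cμ = 3·17.16 = 51.48/hr
ρ = λ/(cμ) = 12.11/51.48 = 0.2352
Stable ⇔ ρ < 1: YES
Spare capacity = cμ − λ = 51.48 − 12.11 = 39.37/hr

Final: ρ = 0.2352; stable; margin = 39.37/hr


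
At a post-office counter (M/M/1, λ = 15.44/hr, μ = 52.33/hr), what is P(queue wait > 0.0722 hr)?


ρ = 15.44/52.33 = 0.2951
P(Wq > t) = ρ·e^{−(μ−λ)t} = 0.2951·e^{−2.6635}
= 0.2951·0.069707 = 0.020567

Final: 0.020567


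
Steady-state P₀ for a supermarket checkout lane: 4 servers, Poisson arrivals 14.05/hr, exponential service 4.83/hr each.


a = λ/μ = 14.05/4.83 = 2.9089; ρ = a/c = 0.7272
Σ_{k=0}^{3} a^k/k! (terms k=0..3) = 1.00000 + 2.90890 + 4.23086 + 4.10238 = 12.24214
Tail: a^4/(4!(1−ρ)) = 71.60062/(24·0.2728) = 10.93710
P₀ = 1/(12.24214 + 10.93710) = 1/23.17924 = 0.043142

Final: 0.043142


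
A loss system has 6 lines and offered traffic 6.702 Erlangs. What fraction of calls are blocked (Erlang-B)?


B(c,a) = (a^c/c!) / Σ_{k=0}^{c} a^k/k!
a^6/6! = 125.861831
Σ terms (k=0..6): 1.00000 + 6.70200 + 22.45840 + 50.17207 + 84.06330 + 112.67845 + 125.86183 = 402.936058
B = 125.861831/402.936058 = 0.312362

Final: 0.312362


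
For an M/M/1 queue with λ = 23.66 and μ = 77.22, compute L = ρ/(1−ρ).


ρ = λ/μ = 23.66/77.22 = 0.3064
L = ρ/(1−ρ) = 0.3064/(1 − 0.3064) = 0.3064/0.6936 = 0.4417

Final: 0.4417


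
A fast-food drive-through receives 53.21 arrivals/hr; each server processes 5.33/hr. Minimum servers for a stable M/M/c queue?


Stability requires cμ > λ ⇔ c > λ/μ.
λ/μ = 53.21/5.33 = 9.9831
Minimum integer c = ⌊9.9831⌋ + 1 = 10
Check: 10·5.33 = 53.30 > 53.21, while 9·5.33 = 47.97 ≤ 53.21

Final: 10 servers


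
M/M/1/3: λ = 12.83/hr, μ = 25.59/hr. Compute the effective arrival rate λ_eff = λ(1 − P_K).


ρ = 0.5014; P_K = (1−ρ)ρ^3/(1−ρ^4) = 0.067081
λ_eff = λ(1 − P_K) = 12.83·(1 − 0.067081) = 12.83·0.932919 = 11.9694 /hr

Final: 11.9694 /hr


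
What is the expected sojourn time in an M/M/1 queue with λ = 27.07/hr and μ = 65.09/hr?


W = 1/(μ−λ) = 1/(65.09 − 27.07) = 1/38.02 = 0.02630 hr

Final: 0.02630 hr


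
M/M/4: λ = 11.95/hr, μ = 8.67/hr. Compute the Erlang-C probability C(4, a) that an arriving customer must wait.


a = λ/μ = 1.3783; ρ = a/4 = 0.3446
P₀ = 0.250373 (from M/M/c formula)
C(c,a) = [a^c/(c!(1−ρ))]·P₀ = [3.60907/(24·0.6554)]·0.250373
= 0.22944·0.250373 = 0.057445

Final: 0.057445


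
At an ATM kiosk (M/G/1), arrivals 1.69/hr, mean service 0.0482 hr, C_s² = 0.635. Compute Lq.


ρ = λ·E[S] = 1.69·0.0482 = 0.08146
Lq = ρ²(1+C_s²)/(2(1−ρ)) = 0.006635·(1+0.635)/(2·0.9185)
= 0.006635·1.6350/1.8371 = 0.005905

Final: 0.005905


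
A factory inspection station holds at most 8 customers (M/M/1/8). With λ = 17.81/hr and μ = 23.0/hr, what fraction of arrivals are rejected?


ρ = λ/μ = 17.81/23.0 = 0.7743
P_K = (1−ρ)ρ^K/(1−ρ^(K+1)) = (0.2257·0.129267)/(1 − 0.100098)
= 0.029169/0.899902 = 0.032414

Final: 0.032414


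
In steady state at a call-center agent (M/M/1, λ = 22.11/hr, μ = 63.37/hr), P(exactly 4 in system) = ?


ρ = 22.11/63.37 = 0.3489
P_n = (1−ρ)·ρ^n = (1 − 0.3489)·0.3489^4 = 0.6511·0.014819 = 0.009649

Final: 0.009649


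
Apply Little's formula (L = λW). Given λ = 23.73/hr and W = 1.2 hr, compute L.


L = λW = 23.73·1.2 = 28.4760

Final: 28.4760


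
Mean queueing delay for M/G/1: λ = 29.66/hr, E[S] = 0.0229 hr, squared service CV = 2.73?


ρ = λ·E[S] = 29.66·0.0229 = 0.6792
E[S²] = E[S]²(1+C_s²) = 0.0229²·(1+2.73) = 0.001956
Wq = λ·E[S²]/(2(1−ρ)) = 29.66·0.001956/(2·0.3208) = 0.09043 hr

Final: 0.09043 hr


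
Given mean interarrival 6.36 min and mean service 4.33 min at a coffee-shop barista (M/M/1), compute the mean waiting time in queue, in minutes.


λ = 60/6.36 = 9.4340 /hr
μ = 60/4.33 = 13.8568 /hr
ρ = λ/μ = 9.4340/13.8568 = 0.6808
Wq = ρ/(μ−λ) = 0.6808/(13.8568−9.4340) = 0.15393 hr
In minutes: 0.15393·60 = 9.236 min

Final: 9.236 min


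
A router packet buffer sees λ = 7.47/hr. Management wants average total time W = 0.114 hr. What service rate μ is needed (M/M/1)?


W = 1/(μ−λ) ⇒ μ − λ = 1/W = 1/0.114 = 8.7719
μ = λ + 1/W = 7.47 + 8.7719 = 16.2419 per hr

Final: 16.2419 /hr


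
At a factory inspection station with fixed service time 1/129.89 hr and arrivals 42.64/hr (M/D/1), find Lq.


ρ = 42.64/129.89 = 0.3283
M/D/1: Lq = ρ²/(2(1−ρ)) = 0.1078/(2·0.6717) = 0.08022

Final: 0.08022


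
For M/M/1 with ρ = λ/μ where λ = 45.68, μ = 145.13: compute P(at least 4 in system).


ρ = 45.68/145.13 = 0.3148
P(N ≥ n) = ρ^n = 0.3148^4 = 0.009815

Final: 0.009815


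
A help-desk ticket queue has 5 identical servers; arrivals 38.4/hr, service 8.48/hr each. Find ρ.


ρ = λ/(cμ) = 38.4/(5·8.48) = 38.4/42.40 = 0.9057

Final: 0.9057


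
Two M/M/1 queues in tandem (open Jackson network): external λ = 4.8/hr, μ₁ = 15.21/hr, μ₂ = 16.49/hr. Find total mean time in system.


Each node sees arrival rate λ = 4.8/hr (tandem ⇒ throughput preserved).
W₁ = 1/(μ₁−λ) = 1/(15.21−4.8) = 0.09606 hr
W₂ = 1/(μ₂−λ) = 1/(16.49−4.8) = 0.08554 hr
W_total = W₁ + W₂ = 0.09606 + 0.08554 = 0.18160 hr

Final: 0.18160 hr


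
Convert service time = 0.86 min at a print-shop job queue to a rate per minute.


μ = 1/(service time) in consistent units.
1 minute = 1 min, so μ = 1/0.86 = 1.1628 per minute

Final: 1.1628 /min


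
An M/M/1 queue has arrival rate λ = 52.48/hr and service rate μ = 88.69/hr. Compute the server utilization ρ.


ρ = λ/μ = 52.48/88.69 = 0.5917

Final: 0.5917


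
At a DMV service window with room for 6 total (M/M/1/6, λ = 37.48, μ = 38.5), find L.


ρ = 37.48/38.5 = 0.9735
L = ρ[1 − (K+1)ρ^K + Kρ^(K+1)] / [(1−ρ)(1−ρ^(K+1))]
Numerator: 0.9735·(1 − 7·0.851203 + 6·0.828652) = 0.013132
Denominator: (0.02649)·(0.171348) = 0.004540
L = 0.013132/0.004540 = 2.8927

Final: 2.8927


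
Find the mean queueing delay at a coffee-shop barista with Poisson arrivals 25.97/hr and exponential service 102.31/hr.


ρ = 25.97/102.31 = 0.2538
Wq = ρ/(μ−λ) = 0.2538/(102.31 − 25.97) = 0.2538/76.34 = 0.003325 hr

Final: 0.003325 hr


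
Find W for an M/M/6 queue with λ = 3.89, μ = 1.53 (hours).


a = 2.5425; ρ = 0.4237; P₀ = 0.078178
Lq = P₀·a^c·ρ/(c!(1−ρ)²) = 0.03743
Wq = Lq/λ = 0.03743/3.89 = 0.009621 hr
W = Wq + 1/μ = 0.009621 + 0.65359 = 0.66322 hr

Final: 0.66322 hr


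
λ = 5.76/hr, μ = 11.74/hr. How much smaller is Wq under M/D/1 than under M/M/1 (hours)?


ρ = 5.76/11.74 = 0.4906
Wq(M/M/1) = ρ/(μ−λ) = 0.4906/5.98 = 0.08205 hr
Wq(M/D/1) = ρ/(2(μ−λ)) = 0.04102 hr
Savings = 0.08205 − 0.04102 = 0.04102 hr

Final: 0.04102 hr


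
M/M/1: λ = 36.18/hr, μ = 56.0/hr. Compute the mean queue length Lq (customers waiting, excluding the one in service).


ρ = 36.18/56.0 = 0.6461
Lq = ρ²/(1−ρ) = 0.4174/0.3539 = 1.1794

Final: 1.1794


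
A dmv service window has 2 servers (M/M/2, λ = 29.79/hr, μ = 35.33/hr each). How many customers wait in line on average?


a = λ/μ = 0.8432; ρ = a/2 = 0.4216
P₀ = 0.406869
Lq = P₀·a^c·ρ / (c!·(1−ρ)²) = 0.406869·0.71097·0.4216/(2·0.33455)
= 0.18227

Final: 0.18227


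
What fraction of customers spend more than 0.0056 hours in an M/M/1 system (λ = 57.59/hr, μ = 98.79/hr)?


W ~ Exponential(μ−λ) for M/M/1.
μ − λ = 98.79 − 57.59 = 41.2000
P(W > t) = e^{−(μ−λ)t} = e^{−0.2307} = 0.793962

Final: 0.793962


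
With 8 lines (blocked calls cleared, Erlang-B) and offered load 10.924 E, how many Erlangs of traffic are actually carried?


B(8,10.924) = 0.379542 (Erlang-B)
Carried load = a(1 − B) = 10.924·(1 − 0.379542) = 10.924·0.620458 = 6.7779 E

Final: 6.7779 Erlangs


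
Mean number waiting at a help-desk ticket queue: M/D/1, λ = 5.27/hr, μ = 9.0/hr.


ρ = 5.27/9.0 = 0.5856
M/D/1: Lq = ρ²/(2(1−ρ)) = 0.3429/(2·0.4144) = 0.41366

Final: 0.41366


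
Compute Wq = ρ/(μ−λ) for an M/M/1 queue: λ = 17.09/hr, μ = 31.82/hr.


ρ = 17.09/31.82 = 0.5371
Wq = ρ/(μ−λ) = 0.5371/(31.82 − 17.09) = 0.5371/14.73 = 0.03646 hr

Final: 0.03646 hr


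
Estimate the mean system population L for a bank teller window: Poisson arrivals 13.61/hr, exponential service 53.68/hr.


ρ = λ/μ = 13.61/53.68 = 0.2535
L = ρ/(1−ρ) = 0.2535/(1 − 0.2535) = 0.2535/0.7465 = 0.3397

Final: 0.3397


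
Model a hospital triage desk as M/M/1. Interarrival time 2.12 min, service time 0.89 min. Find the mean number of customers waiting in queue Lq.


λ = 60/2.12 = 28.3019 /hr
μ = 60/0.89 = 67.4157 /hr
ρ = λ/μ = 28.3019/67.4157 = 0.4198
Lq = ρ²/(1−ρ) = 0.1762/0.5802 = 0.3038

Final: 0.3038


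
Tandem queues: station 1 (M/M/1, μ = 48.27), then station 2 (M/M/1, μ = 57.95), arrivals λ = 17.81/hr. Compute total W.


Each node sees arrival rate λ = 17.81/hr (tandem ⇒ throughput preserved).
W₁ = 1/(μ₁−λ) = 1/(48.27−17.81) = 0.03283 hr
W₂ = 1/(μ₂−λ) = 1/(57.95−17.81) = 0.02491 hr
W_total = W₁ + W₂ = 0.03283 + 0.02491 = 0.05774 hr

Final: 0.05774 hr


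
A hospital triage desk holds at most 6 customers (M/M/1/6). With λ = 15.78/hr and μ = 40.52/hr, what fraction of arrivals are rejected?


ρ = λ/μ = 15.78/40.52 = 0.3894
P_K = (1−ρ)ρ^K/(1−ρ^(K+1)) = (0.6106·0.003488)/(1 − 0.001359)
= 0.002130/0.998641 = 0.002133

Final: 0.002133


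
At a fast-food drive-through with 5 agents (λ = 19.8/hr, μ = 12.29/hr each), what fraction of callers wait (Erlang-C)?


a = λ/μ = 1.6111; ρ = a/5 = 0.3222
P₀ = 0.199207 (from M/M/c formula)
C(c,a) = [a^c/(c!(1−ρ))]·P₀ = [10.85342/(120·0.6778)]·0.199207
= 0.13344·0.199207 = 0.026583

Final: 0.026583


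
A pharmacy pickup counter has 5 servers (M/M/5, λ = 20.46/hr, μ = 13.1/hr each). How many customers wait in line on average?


a = λ/μ = 1.5618; ρ = a/5 = 0.3124
P₀ = 0.209336
Lq = P₀·a^c·ρ / (c!·(1−ρ)²) = 0.209336·9.29334·0.3124/(120·0.47284)
= 0.01071

Final: 0.01071


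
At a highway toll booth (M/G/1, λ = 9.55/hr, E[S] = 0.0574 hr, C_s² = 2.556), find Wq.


ρ = λ·E[S] = 9.55·0.0574 = 0.5482
E[S²] = E[S]²(1+C_s²) = 0.0574²·(1+2.556) = 0.011716
Wq = λ·E[S²]/(2(1−ρ)) = 9.55·0.011716/(2·0.4518) = 0.12382 hr

Final: 0.12382 hr


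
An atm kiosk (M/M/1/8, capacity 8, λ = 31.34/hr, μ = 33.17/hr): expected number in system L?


ρ = 31.34/33.17 = 0.9448
L = ρ[1 − (K+1)ρ^K + Kρ^(K+1)] / [(1−ρ)(1−ρ^(K+1))]
Numerator: 0.9448·(1 − 9·0.635080 + 8·0.600042) = 0.079951
Denominator: (0.05517)·(0.399958) = 0.022066
L = 0.079951/0.022066 = 3.6233

Final: 3.6233


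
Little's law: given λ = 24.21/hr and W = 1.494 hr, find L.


L = λW = 24.21·1.494 = 36.1697

Final: 36.1697


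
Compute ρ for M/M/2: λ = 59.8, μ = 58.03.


ρ = λ/(cμ) = 59.8/(2·58.03) = 59.8/116.06 = 0.5153

Final: 0.5153


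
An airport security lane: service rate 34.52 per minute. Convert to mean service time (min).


Mean service time = 1/μ = 1/34.52 minute = 0.02897 minute
In minutes: 0.02897 × 1 = 0.02897 min

Final: 0.02897 min


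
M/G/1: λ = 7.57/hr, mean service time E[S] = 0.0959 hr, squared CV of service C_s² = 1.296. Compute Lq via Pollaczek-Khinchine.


ρ = λ·E[S] = 7.57·0.0959 = 0.7260
Lq = ρ²(1+C_s²)/(2(1−ρ)) = 0.5270·(1+1.296)/(2·0.2740)
= 0.5270·2.2960/0.5481 = 2.20781

Final: 2.20781


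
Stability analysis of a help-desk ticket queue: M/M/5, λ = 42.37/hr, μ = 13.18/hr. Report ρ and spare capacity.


Total capacity cμ = 5·13.18 = 65.90/hr
ρ = λ/(cμ) = 42.37/65.90 = 0.6429
Stable ⇔ ρ < 1: YES
Spare capacity = cμ − λ = 65.90 − 42.37 = 23.53/hr

Final: ρ = 0.6429; stable; margin = 23.53/hr


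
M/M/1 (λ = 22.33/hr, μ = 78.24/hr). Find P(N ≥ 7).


ρ = 22.33/78.24 = 0.2854
P(N ≥ n) = ρ^n = 0.2854^7 = 0.0001542

Final: 0.0001542


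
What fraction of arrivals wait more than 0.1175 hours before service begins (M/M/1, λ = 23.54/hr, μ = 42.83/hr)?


ρ = 23.54/42.83 = 0.5496
P(Wq > t) = ρ·e^{−(μ−λ)t} = 0.5496·e^{−2.2666}
= 0.5496·0.103667 = 0.056977

Final: 0.056977


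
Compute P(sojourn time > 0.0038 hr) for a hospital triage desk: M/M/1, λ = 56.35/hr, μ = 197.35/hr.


W ~ Exponential(μ−λ) for M/M/1.
μ − λ = 197.35 − 56.35 = 141.0000
P(W > t) = e^{−(μ−λ)t} = e^{−0.5358} = 0.585201

Final: 0.585201


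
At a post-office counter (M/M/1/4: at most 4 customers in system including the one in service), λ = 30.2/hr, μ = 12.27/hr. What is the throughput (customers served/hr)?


ρ = 2.4613; P_K = (1−ρ)ρ^4/(1−ρ^5) = 0.600355
λ_eff = λ(1 − P_K) = 30.2·(1 − 0.600355) = 30.2·0.399645 = 12.0693 /hr

Final: 12.0693 /hr


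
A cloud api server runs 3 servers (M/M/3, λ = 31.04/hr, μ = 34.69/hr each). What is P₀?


a = λ/μ = 31.04/34.69 = 0.8948; ρ = a/c = 0.2983
Σ_{k=0}^{2} a^k/k! (terms k=0..2) = 1.00000 + 0.89478 + 0.40032 = 2.29510
Tail: a^3/(3!(1−ρ)) = 0.71639/(6·0.7017) = 0.17015
P₀ = 1/(2.29510 + 0.17015) = 1/2.46525 = 0.405639

Final: 0.405639


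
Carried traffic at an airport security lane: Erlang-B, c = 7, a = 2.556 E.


B(7,2.556) = 0.011029 (Erlang-B)
Carried load = a(1 − B) = 2.556·(1 − 0.011029) = 2.556·0.988971 = 2.5278 E

Final: 2.5278 Erlangs


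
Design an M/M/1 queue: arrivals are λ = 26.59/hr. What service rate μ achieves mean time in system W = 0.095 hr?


W = 1/(μ−λ) ⇒ μ − λ = 1/W = 1/0.095 = 10.5263
μ = λ + 1/W = 26.59 + 10.5263 = 37.1163 per hr

Final: 37.1163 /hr


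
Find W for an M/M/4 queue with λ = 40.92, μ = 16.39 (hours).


a = 2.4966; ρ = 0.6242; P₀ = 0.073995
Lq = P₀·a^c·ρ/(c!(1−ρ)²) = 0.52931
Wq = Lq/λ = 0.52931/40.92 = 0.01294 hr
W = Wq + 1/μ = 0.01294 + 0.06101 = 0.07395 hr

Final: 0.07395 hr


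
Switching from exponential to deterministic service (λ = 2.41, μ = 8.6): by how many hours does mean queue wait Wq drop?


ρ = 2.41/8.6 = 0.2802
Wq(M/M/1) = ρ/(μ−λ) = 0.2802/6.19 = 0.04527 hr
Wq(M/D/1) = ρ/(2(μ−λ)) = 0.02264 hr
Savings = 0.04527 − 0.02264 = 0.02264 hr

Final: 0.02264 hr


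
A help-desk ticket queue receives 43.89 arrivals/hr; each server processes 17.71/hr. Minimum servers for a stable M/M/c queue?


Stability requires cμ > λ ⇔ c > λ/μ.
λ/μ = 43.89/17.71 = 2.4783
Minimum integer c = ⌊2.4783⌋ + 1 = 3
Check: 3·17.71 = 53.13 > 43.89, while 2·17.71 = 35.42 ≤ 43.89

Final: 3 servers


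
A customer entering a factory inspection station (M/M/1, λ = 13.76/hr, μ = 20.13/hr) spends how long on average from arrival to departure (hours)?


W = 1/(μ−λ) = 1/(20.13 − 13.76) = 1/6.37 = 0.1570 hr

Final: 0.1570 hr


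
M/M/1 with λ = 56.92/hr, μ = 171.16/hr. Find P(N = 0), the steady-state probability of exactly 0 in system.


ρ = 56.92/171.16 = 0.3326
P_n = (1−ρ)·ρ^n = (1 − 0.3326)·0.3326^0 = 0.6674·1.000000 = 0.667446

Final: 0.667446


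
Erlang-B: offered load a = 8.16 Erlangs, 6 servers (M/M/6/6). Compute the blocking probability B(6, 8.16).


B(c,a) = (a^c/c!) / Σ_{k=0}^{c} a^k/k!
a^6/6! = 410.023224
Σ terms (k=0..6): 1.00000 + 8.16000 + 33.29280 + 90.55642 + 184.73509 + 301.48766 + 410.02322 = 1029.255193
B = 410.023224/1029.255193 = 0.398369

Final: 0.398369


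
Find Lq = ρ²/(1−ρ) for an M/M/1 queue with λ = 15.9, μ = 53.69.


ρ = 15.9/53.69 = 0.2961
Lq = ρ²/(1−ρ) = 0.08770/0.7039 = 0.1246

Final: 0.1246


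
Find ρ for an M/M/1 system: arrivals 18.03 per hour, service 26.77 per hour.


ρ = λ/μ = 18.03/26.77 = 0.6735

Final: 0.6735


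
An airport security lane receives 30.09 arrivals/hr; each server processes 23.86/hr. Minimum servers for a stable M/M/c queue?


Stability requires cμ > λ ⇔ c > λ/μ.
λ/μ = 30.09/23.86 = 1.2611
Minimum integer c = ⌊1.2611⌋ + 1 = 2
Check: 2·23.86 = 47.72 > 30.09, while 1·23.86 = 23.86 ≤ 30.09

Final: 2 servers


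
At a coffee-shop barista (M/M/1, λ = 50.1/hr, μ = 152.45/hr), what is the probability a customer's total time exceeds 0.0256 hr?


W ~ Exponential(μ−λ) for M/M/1.
μ − λ = 152.45 − 50.1 = 102.3500
P(W > t) = e^{−(μ−λ)t} = e^{−2.6202} = 0.072791

Final: 0.072791


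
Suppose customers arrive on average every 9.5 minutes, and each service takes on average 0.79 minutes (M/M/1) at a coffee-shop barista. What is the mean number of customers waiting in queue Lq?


λ = 60/9.5 = 6.3158 /hr
μ = 60/0.79 = 75.9494 /hr
ρ = λ/μ = 6.3158/75.9494 = 0.08316
Lq = ρ²/(1−ρ) = 0.006915/0.9168 = 0.007542

Final: 0.007542
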